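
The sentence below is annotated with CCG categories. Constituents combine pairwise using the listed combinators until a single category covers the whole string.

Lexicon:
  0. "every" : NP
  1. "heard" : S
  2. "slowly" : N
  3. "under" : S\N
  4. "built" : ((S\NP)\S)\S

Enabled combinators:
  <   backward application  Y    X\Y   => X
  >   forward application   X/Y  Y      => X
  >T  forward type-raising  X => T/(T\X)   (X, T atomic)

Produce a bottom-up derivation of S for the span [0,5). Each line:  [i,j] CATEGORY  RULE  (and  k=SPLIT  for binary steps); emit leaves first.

[0,1] NP  lex  "every"
[0,1] S/(S\NP)  >T
[1,2] S  lex  "heard"
[2,3] N  lex  "slowly"
[3,4] S\N  lex  "under"
[2,4] S  <  k=3
[4,5] ((S\NP)\S)\S  lex  "built"
[2,5] (S\NP)\S  <  k=4
[1,5] S\NP  <  k=2
[0,5] S  >  k=1

[0,5] S   >
  [0,1] S/(S\NP)   >T
    [0,1] "every" : NP
  [1,5] S\NP   <
    [1,2] "heard" : S
    [2,5] (S\NP)\S   <
      [2,4] S   <
        [2,3] "slowly" : N
        [3,4] "under" : S\N
      [4,5] "built" : ((S\NP)\S)\S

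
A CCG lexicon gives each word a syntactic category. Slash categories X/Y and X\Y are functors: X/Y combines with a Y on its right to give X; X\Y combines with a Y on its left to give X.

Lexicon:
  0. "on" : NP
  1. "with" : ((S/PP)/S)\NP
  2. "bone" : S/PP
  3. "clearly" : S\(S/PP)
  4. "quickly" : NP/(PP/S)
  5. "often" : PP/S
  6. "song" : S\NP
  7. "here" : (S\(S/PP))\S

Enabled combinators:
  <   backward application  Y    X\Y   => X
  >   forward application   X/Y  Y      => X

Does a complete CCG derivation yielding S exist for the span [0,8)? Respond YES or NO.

YES

[0,8] S   <
  [0,4] S/PP   >
    [0,2] (S/PP)/S   <
      [0,1] "on" : NP
      [1,2] "with" : ((S/PP)/S)\NP
    [2,4] S   <
      [2,3] "bone" : S/PP
      [3,4] "clearly" : S\(S/PP)
  [4,8] S\(S/PP)   <
    [4,7] S   <
      [4,6] NP   >
        [4,5] "quickly" : NP/(PP/S)
        [5,6] "often" : PP/S
      [6,7] "song" : S\NP
    [7,8] "here" : (S\(S/PP))\S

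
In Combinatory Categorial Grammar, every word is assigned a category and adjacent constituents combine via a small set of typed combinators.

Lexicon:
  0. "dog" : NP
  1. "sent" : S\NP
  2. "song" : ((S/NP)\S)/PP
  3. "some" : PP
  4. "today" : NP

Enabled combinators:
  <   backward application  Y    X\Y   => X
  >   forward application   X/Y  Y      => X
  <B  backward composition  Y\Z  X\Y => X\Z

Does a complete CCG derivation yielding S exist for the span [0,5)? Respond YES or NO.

[0,5] S   >
  [0,4] S/NP   <
    [0,2] S   <
      [0,1] "dog" : NP
      [1,2] "sent" : S\NP
    [2,4] (S/NP)\S   >
      [2,3] "song" : ((S/NP)\S)/PP
      [3,4] "some" : PP
  [4,5] "today" : NP

YES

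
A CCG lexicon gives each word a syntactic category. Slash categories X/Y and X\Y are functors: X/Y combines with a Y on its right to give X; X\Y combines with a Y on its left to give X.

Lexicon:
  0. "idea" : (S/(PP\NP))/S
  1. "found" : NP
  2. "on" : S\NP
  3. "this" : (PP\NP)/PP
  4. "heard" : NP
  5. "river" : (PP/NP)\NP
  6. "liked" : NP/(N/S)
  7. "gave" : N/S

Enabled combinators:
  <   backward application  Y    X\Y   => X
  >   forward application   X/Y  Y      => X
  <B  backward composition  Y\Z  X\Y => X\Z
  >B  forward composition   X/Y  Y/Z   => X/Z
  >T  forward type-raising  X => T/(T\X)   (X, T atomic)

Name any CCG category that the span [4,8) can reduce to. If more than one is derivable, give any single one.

[0,8] S   >
  [0,3] S/(PP\NP)   >
    [0,1] "idea" : (S/(PP\NP))/S
    [1,3] S   >
      [1,2] S/(S\NP)   >T
        [1,2] "found" : NP
      [2,3] "on" : S\NP
  [3,8] PP\NP   >
    [3,4] "this" : (PP\NP)/PP
    [4,8] PP   >
      [4,6] PP/NP   <
        [4,5] "heard" : NP
        [5,6] "river" : (PP/NP)\NP
      [6,8] NP   >
        [6,7] "liked" : NP/(N/S)
        [7,8] "gave" : N/S

PP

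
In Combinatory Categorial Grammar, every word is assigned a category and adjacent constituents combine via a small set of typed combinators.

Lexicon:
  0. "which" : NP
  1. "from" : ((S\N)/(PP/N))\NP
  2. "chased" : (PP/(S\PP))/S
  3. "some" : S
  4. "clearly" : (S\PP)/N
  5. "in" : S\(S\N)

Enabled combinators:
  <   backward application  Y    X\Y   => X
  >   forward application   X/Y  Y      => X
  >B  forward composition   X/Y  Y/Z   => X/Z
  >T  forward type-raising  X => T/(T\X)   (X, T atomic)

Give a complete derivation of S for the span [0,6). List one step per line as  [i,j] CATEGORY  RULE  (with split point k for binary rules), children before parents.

[0,1] NP  lex  "which"
[1,2] ((S\N)/(PP/N))\NP  lex  "from"
[0,2] (S\N)/(PP/N)  <  k=1
[2,3] (PP/(S\PP))/S  lex  "chased"
[3,4] S  lex  "some"
[2,4] PP/(S\PP)  >  k=3
[4,5] (S\PP)/N  lex  "clearly"
[2,5] PP/N  >B  k=4
[0,5] S\N  >  k=2
[5,6] S\(S\N)  lex  "in"
[0,6] S  <  k=5

[0,6] S   <
  [0,5] S\N   >
    [0,2] (S\N)/(PP/N)   <
      [0,1] "which" : NP
      [1,2] "from" : ((S\N)/(PP/N))\NP
    [2,5] PP/N   >B
      [2,4] PP/(S\PP)   >
        [2,3] "chased" : (PP/(S\PP))/S
        [3,4] "some" : S
      [4,5] "clearly" : (S\PP)/N
  [5,6] "in" : S\(S\N)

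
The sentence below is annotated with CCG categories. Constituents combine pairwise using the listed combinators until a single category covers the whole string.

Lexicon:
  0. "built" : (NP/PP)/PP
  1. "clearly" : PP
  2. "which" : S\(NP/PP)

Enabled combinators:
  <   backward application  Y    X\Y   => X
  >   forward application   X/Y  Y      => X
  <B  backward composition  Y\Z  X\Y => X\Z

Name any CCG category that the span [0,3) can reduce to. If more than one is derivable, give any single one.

S

[0,3] S   <
  [0,2] NP/PP   >
    [0,1] "built" : (NP/PP)/PP
    [1,2] "clearly" : PP
  [2,3] "which" : S\(NP/PP)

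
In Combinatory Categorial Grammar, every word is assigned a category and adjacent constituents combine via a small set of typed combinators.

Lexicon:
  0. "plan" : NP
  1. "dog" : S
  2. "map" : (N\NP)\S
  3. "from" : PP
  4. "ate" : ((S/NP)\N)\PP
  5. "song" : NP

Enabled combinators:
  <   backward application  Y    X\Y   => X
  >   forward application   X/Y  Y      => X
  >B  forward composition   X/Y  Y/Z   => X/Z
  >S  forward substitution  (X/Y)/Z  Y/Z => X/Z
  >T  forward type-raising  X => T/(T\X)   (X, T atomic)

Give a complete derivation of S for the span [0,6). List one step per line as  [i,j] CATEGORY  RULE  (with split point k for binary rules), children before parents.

[0,6] S   >
  [0,5] S/NP   <
    [0,3] N   <
      [0,1] "plan" : NP
      [1,3] N\NP   <
        [1,2] "dog" : S
        [2,3] "map" : (N\NP)\S
    [3,5] (S/NP)\N   <
      [3,4] "from" : PP
      [4,5] "ate" : ((S/NP)\N)\PP
  [5,6] "song" : NP

[0,1] NP  lex  "plan"
[1,2] S  lex  "dog"
[2,3] (N\NP)\S  lex  "map"
[1,3] N\NP  <  k=2
[0,3] N  <  k=1
[3,4] PP  lex  "from"
[4,5] ((S/NP)\N)\PP  lex  "ate"
[3,5] (S/NP)\N  <  k=4
[0,5] S/NP  <  k=3
[5,6] NP  lex  "song"
[0,6] S  >  k=5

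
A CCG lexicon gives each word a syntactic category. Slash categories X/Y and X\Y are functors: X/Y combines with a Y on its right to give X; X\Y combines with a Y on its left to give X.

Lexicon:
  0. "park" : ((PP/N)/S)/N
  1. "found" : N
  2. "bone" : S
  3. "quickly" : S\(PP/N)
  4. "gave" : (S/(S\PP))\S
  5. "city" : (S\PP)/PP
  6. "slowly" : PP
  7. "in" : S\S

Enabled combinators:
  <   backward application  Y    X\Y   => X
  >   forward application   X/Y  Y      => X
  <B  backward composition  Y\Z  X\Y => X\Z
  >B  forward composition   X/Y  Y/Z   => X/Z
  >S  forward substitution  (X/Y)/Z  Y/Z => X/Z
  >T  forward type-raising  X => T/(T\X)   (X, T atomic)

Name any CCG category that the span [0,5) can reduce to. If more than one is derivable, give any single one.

[0,8] S   >
  [0,5] S/(S\PP)   <
    [0,4] S   <
      [0,3] PP/N   >
        [0,2] (PP/N)/S   >
          [0,1] "park" : ((PP/N)/S)/N
          [1,2] "found" : N
        [2,3] "bone" : S
      [3,4] "quickly" : S\(PP/N)
    [4,5] "gave" : (S/(S\PP))\S
  [5,8] S\PP   <B
    [5,7] S\PP   >
      [5,6] "city" : (S\PP)/PP
      [6,7] "slowly" : PP
    [7,8] "in" : S\S

S/(S\PP)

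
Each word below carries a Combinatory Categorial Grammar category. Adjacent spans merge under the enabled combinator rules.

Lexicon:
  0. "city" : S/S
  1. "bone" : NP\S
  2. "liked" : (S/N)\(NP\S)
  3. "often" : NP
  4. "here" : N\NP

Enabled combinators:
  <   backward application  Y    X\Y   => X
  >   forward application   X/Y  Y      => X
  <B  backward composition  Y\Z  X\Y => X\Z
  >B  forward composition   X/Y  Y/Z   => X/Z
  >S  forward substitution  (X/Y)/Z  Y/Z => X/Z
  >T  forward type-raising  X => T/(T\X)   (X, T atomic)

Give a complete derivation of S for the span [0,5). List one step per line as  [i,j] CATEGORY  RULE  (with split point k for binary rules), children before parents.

[0,5] S   >
  [0,3] S/N   >B
    [0,1] "city" : S/S
    [1,3] S/N   <
      [1,2] "bone" : NP\S
      [2,3] "liked" : (S/N)\(NP\S)
  [3,5] N   >
    [3,4] N/(N\NP)   >T
      [3,4] "often" : NP
    [4,5] "here" : N\NP

[0,1] S/S  lex  "city"
[1,2] NP\S  lex  "bone"
[2,3] (S/N)\(NP\S)  lex  "liked"
[1,3] S/N  <  k=2
[0,3] S/N  >B  k=1
[3,4] NP  lex  "often"
[3,4] N/(N\NP)  >T
[4,5] N\NP  lex  "here"
[3,5] N  >  k=4
[0,5] S  >  k=3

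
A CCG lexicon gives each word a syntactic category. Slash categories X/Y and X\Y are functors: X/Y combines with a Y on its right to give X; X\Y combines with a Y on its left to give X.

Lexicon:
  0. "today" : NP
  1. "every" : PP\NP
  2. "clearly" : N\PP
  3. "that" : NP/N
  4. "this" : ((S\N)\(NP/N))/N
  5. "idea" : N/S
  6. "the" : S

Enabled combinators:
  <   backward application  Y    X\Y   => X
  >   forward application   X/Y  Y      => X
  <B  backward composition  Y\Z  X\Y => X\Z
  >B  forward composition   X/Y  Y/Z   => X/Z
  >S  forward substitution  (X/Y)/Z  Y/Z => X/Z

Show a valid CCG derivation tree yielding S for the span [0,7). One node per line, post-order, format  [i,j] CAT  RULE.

[0,1] NP  lex  "today"
[1,2] PP\NP  lex  "every"
[0,2] PP  <  k=1
[2,3] N\PP  lex  "clearly"
[3,4] NP/N  lex  "that"
[4,5] ((S\N)\(NP/N))/N  lex  "this"
[5,6] N/S  lex  "idea"
[6,7] S  lex  "the"
[5,7] N  >  k=6
[4,7] (S\N)\(NP/N)  >  k=5
[3,7] S\N  <  k=4
[2,7] S\PP  <B  k=3
[0,7] S  <  k=2

[0,7] S   <
  [0,2] PP   <
    [0,1] "today" : NP
    [1,2] "every" : PP\NP
  [2,7] S\PP   <B
    [2,3] "clearly" : N\PP
    [3,7] S\N   <
      [3,4] "that" : NP/N
      [4,7] (S\N)\(NP/N)   >
        [4,5] "this" : ((S\N)\(NP/N))/N
        [5,7] N   >
          [5,6] "idea" : N/S
          [6,7] "the" : S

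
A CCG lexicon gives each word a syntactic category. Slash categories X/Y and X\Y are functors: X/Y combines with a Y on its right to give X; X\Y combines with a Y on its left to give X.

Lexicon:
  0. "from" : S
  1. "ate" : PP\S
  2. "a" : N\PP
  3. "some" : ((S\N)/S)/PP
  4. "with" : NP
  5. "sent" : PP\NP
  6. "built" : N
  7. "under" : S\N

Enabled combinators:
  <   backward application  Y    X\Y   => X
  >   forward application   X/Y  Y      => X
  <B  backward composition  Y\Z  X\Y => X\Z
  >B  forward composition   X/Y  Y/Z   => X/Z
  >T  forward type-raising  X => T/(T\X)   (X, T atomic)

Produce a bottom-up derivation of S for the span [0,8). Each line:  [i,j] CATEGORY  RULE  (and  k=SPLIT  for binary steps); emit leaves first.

[0,8] S   <
  [0,3] N   <
    [0,1] "from" : S
    [1,3] N\S   <B
      [1,2] "ate" : PP\S
      [2,3] "a" : N\PP
  [3,8] S\N   >
    [3,6] (S\N)/S   >
      [3,4] "some" : ((S\N)/S)/PP
      [4,6] PP   >
        [4,5] PP/(PP\NP)   >T
          [4,5] "with" : NP
        [5,6] "sent" : PP\NP
    [6,8] S   >
      [6,7] S/(S\N)   >T
        [6,7] "built" : N
      [7,8] "under" : S\N

[0,1] S  lex  "from"
[1,2] PP\S  lex  "ate"
[2,3] N\PP  lex  "a"
[1,3] N\S  <B  k=2
[0,3] N  <  k=1
[3,4] ((S\N)/S)/PP  lex  "some"
[4,5] NP  lex  "with"
[4,5] PP/(PP\NP)  >T
[5,6] PP\NP  lex  "sent"
[4,6] PP  >  k=5
[3,6] (S\N)/S  >  k=4
[6,7] N  lex  "built"
[6,7] S/(S\N)  >T
[7,8] S\N  lex  "under"
[6,8] S  >  k=7
[3,8] S\N  >  k=6
[0,8] S  <  k=3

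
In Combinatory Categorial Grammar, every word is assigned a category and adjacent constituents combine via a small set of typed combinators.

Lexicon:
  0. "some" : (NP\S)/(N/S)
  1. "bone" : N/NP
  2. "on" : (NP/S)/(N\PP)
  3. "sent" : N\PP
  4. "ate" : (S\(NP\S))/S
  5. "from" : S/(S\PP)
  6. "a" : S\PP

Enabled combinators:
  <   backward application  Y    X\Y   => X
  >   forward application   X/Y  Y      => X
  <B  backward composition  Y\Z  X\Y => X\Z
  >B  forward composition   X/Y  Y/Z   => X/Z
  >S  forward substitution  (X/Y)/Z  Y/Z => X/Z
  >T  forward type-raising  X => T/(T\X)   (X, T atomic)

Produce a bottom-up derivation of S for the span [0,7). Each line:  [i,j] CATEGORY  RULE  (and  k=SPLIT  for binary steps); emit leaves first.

[0,1] (NP\S)/(N/S)  lex  "some"
[1,2] N/NP  lex  "bone"
[2,3] (NP/S)/(N\PP)  lex  "on"
[3,4] N\PP  lex  "sent"
[2,4] NP/S  >  k=3
[1,4] N/S  >B  k=2
[0,4] NP\S  >  k=1
[4,5] (S\(NP\S))/S  lex  "ate"
[5,6] S/(S\PP)  lex  "from"
[6,7] S\PP  lex  "a"
[5,7] S  >  k=6
[4,7] S\(NP\S)  >  k=5
[0,7] S  <  k=4

[0,7] S   <
  [0,4] NP\S   >
    [0,1] "some" : (NP\S)/(N/S)
    [1,4] N/S   >B
      [1,2] "bone" : N/NP
      [2,4] NP/S   >
        [2,3] "on" : (NP/S)/(N\PP)
        [3,4] "sent" : N\PP
  [4,7] S\(NP\S)   >
    [4,5] "ate" : (S\(NP\S))/S
    [5,7] S   >
      [5,6] "from" : S/(S\PP)
      [6,7] "a" : S\PP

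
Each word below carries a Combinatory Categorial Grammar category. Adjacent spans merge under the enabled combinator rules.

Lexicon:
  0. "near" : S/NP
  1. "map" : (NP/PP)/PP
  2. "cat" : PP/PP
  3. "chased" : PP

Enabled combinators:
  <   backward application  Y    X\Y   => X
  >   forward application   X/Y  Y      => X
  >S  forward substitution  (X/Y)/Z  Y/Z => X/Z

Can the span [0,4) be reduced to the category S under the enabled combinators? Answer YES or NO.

[0,4] S   >
  [0,1] "near" : S/NP
  [1,4] NP   >
    [1,3] NP/PP   >S
      [1,2] "map" : (NP/PP)/PP
      [2,3] "cat" : PP/PP
    [3,4] "chased" : PP

YES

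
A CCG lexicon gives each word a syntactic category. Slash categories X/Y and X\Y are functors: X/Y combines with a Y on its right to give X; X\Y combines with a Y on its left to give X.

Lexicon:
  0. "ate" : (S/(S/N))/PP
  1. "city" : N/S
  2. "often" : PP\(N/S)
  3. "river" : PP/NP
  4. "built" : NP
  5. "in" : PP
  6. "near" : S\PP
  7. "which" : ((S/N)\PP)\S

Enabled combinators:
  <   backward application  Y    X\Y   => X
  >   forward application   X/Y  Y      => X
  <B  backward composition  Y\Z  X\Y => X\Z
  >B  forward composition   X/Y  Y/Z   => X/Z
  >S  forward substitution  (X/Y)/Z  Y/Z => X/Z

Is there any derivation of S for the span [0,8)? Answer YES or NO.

[0,8] S   >
  [0,3] S/(S/N)   >
    [0,1] "ate" : (S/(S/N))/PP
    [1,3] PP   <
      [1,2] "city" : N/S
      [2,3] "often" : PP\(N/S)
  [3,8] S/N   <
    [3,5] PP   >
      [3,4] "river" : PP/NP
      [4,5] "built" : NP
    [5,8] (S/N)\PP   <
      [5,7] S   <
        [5,6] "in" : PP
        [6,7] "near" : S\PP
      [7,8] "which" : ((S/N)\PP)\S

YES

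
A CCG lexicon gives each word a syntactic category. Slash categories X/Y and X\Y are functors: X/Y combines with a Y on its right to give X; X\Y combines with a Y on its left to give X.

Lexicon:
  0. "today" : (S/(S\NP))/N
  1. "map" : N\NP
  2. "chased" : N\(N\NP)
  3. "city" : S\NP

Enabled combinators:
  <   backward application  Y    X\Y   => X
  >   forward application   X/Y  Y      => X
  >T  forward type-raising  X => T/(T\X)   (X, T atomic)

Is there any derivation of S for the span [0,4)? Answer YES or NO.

YES

[0,4] S   >
  [0,3] S/(S\NP)   >
    [0,1] "today" : (S/(S\NP))/N
    [1,3] N   <
      [1,2] "map" : N\NP
      [2,3] "chased" : N\(N\NP)
  [3,4] "city" : S\NP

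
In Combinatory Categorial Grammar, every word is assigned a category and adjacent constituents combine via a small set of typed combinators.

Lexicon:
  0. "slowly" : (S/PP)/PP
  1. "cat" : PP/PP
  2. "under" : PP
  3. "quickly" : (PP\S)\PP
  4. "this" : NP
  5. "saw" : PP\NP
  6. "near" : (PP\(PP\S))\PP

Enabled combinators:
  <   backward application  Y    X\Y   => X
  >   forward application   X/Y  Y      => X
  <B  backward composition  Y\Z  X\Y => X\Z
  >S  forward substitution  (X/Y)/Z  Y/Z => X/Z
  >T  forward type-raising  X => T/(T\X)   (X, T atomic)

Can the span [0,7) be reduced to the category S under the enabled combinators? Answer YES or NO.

YES

[0,7] S   >
  [0,2] S/PP   >S
    [0,1] "slowly" : (S/PP)/PP
    [1,2] "cat" : PP/PP
  [2,7] PP   <
    [2,4] PP\S   <
      [2,3] "under" : PP
      [3,4] "quickly" : (PP\S)\PP
    [4,7] PP\(PP\S)   <
      [4,6] PP   <
        [4,5] "this" : NP
        [5,6] "saw" : PP\NP
      [6,7] "near" : (PP\(PP\S))\PP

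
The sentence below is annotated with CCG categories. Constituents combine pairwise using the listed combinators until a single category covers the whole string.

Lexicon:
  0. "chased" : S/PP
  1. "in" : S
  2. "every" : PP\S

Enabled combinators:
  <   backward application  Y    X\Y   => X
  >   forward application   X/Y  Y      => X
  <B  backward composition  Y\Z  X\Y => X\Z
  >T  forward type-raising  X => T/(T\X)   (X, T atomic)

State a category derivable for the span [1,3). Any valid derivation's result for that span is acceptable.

[0,3] S   >
  [0,1] "chased" : S/PP
  [1,3] PP   <
    [1,2] "in" : S
    [2,3] "every" : PP\S

PP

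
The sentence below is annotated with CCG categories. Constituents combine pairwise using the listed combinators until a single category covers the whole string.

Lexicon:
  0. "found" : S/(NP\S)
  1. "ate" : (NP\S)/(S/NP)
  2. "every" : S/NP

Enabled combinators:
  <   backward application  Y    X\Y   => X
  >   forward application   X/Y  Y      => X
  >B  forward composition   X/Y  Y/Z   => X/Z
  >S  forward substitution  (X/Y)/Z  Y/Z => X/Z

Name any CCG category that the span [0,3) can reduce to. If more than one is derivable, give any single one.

[0,3] S   >
  [0,1] "found" : S/(NP\S)
  [1,3] NP\S   >
    [1,2] "ate" : (NP\S)/(S/NP)
    [2,3] "every" : S/NP

S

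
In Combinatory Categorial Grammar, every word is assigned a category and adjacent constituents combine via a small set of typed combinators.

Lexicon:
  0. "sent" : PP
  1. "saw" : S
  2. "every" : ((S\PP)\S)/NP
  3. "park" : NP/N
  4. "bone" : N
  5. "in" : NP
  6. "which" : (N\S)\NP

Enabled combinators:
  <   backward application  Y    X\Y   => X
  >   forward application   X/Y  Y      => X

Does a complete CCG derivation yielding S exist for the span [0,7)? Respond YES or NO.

NO

PP S ((S\PP)\S)/NP NP/N N NP (N\S)\NP
CKY chart[0,7] = {N}; S ∉ chart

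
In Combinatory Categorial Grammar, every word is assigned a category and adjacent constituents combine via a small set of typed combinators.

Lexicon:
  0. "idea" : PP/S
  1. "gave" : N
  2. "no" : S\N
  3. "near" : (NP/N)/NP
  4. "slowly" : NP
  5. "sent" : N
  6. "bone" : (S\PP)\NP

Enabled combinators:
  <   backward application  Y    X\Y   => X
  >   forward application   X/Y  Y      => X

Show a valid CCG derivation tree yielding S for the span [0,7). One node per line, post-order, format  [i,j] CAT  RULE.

[0,1] PP/S  lex  "idea"
[1,2] N  lex  "gave"
[2,3] S\N  lex  "no"
[1,3] S  <  k=2
[0,3] PP  >  k=1
[3,4] (NP/N)/NP  lex  "near"
[4,5] NP  lex  "slowly"
[3,5] NP/N  >  k=4
[5,6] N  lex  "sent"
[3,6] NP  >  k=5
[6,7] (S\PP)\NP  lex  "bone"
[3,7] S\PP  <  k=6
[0,7] S  <  k=3

[0,7] S   <
  [0,3] PP   >
    [0,1] "idea" : PP/S
    [1,3] S   <
      [1,2] "gave" : N
      [2,3] "no" : S\N
  [3,7] S\PP   <
    [3,6] NP   >
      [3,5] NP/N   >
        [3,4] "near" : (NP/N)/NP
        [4,5] "slowly" : NP
      [5,6] "sent" : N
    [6,7] "bone" : (S\PP)\NP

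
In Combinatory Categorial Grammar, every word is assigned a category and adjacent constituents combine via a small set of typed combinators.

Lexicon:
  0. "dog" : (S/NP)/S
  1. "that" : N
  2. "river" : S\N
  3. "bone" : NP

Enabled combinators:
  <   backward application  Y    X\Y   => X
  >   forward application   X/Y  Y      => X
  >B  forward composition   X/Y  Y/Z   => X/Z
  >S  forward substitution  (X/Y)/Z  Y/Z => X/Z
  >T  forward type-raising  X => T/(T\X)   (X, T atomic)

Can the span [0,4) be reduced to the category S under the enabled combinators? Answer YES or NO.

YES

[0,4] S   >
  [0,3] S/NP   >
    [0,1] "dog" : (S/NP)/S
    [1,3] S   >
      [1,2] S/(S\N)   >T
        [1,2] "that" : N
      [2,3] "river" : S\N
  [3,4] "bone" : NP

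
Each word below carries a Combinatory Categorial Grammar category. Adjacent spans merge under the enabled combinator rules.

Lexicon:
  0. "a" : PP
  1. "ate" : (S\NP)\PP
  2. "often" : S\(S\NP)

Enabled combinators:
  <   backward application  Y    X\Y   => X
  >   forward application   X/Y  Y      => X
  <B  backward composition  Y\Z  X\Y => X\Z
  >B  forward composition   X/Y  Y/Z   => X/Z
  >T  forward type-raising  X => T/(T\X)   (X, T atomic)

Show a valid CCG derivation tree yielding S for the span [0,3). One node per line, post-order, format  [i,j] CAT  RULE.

[0,1] PP  lex  "a"
[0,1] S/(S\PP)  >T
[1,2] (S\NP)\PP  lex  "ate"
[2,3] S\(S\NP)  lex  "often"
[1,3] S\PP  <B  k=2
[0,3] S  >  k=1

[0,3] S   >
  [0,1] S/(S\PP)   >T
    [0,1] "a" : PP
  [1,3] S\PP   <B
    [1,2] "ate" : (S\NP)\PP
    [2,3] "often" : S\(S\NP)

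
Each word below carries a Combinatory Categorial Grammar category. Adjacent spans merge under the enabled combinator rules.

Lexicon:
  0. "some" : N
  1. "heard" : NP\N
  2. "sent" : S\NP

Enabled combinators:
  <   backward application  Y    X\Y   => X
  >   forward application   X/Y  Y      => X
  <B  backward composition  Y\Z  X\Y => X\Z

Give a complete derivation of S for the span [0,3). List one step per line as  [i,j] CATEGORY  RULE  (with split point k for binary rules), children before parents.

[0,3] S   <
  [0,2] NP   <
    [0,1] "some" : N
    [1,2] "heard" : NP\N
  [2,3] "sent" : S\NP

[0,1] N  lex  "some"
[1,2] NP\N  lex  "heard"
[0,2] NP  <  k=1
[2,3] S\NP  lex  "sent"
[0,3] S  <  k=2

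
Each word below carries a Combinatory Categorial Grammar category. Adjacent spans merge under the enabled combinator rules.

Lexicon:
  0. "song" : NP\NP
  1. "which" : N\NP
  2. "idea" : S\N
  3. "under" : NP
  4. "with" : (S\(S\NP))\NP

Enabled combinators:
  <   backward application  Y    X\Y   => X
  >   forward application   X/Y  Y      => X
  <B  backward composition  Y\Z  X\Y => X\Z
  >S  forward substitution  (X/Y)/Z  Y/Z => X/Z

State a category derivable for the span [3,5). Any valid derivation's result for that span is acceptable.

S\(S\NP)

[0,5] S   <
  [0,3] S\NP   <B
    [0,1] "song" : NP\NP
    [1,3] S\NP   <B
      [1,2] "which" : N\NP
      [2,3] "idea" : S\N
  [3,5] S\(S\NP)   <
    [3,4] "under" : NP
    [4,5] "with" : (S\(S\NP))\NP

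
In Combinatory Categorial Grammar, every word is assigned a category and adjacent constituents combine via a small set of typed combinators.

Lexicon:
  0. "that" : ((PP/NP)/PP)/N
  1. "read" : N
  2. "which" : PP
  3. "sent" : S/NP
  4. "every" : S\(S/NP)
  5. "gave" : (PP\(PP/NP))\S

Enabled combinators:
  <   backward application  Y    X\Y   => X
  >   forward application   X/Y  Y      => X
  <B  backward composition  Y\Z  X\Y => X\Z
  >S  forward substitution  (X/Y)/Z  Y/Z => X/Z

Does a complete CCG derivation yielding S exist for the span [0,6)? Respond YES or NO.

NO

((PP/NP)/PP)/N N PP S/NP S\(S/NP) (PP\(PP/NP))\S
CKY chart[0,6] = {PP}; S ∉ chart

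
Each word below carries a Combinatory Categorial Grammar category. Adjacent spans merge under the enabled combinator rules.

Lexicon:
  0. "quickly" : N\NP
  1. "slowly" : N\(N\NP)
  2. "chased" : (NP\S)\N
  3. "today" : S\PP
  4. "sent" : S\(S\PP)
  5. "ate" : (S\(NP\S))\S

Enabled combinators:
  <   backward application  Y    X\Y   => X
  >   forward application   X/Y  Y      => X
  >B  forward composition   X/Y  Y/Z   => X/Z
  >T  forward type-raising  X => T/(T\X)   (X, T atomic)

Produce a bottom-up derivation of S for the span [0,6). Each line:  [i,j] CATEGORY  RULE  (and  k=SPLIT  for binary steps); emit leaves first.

[0,1] N\NP  lex  "quickly"
[1,2] N\(N\NP)  lex  "slowly"
[0,2] N  <  k=1
[2,3] (NP\S)\N  lex  "chased"
[0,3] NP\S  <  k=2
[3,4] S\PP  lex  "today"
[4,5] S\(S\PP)  lex  "sent"
[3,5] S  <  k=4
[5,6] (S\(NP\S))\S  lex  "ate"
[3,6] S\(NP\S)  <  k=5
[0,6] S  <  k=3

[0,6] S   <
  [0,3] NP\S   <
    [0,2] N   <
      [0,1] "quickly" : N\NP
      [1,2] "slowly" : N\(N\NP)
    [2,3] "chased" : (NP\S)\N
  [3,6] S\(NP\S)   <
    [3,5] S   <
      [3,4] "today" : S\PP
      [4,5] "sent" : S\(S\PP)
    [5,6] "ate" : (S\(NP\S))\S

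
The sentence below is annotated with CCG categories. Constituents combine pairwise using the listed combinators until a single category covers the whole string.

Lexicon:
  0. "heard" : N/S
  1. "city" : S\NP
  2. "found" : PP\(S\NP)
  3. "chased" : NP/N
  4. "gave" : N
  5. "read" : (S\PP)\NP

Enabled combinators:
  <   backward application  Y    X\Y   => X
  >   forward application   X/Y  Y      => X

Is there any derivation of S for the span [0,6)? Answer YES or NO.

NO

N/S S\NP PP\(S\NP) NP/N N (S\PP)\NP
CKY chart[0,6] = {N}; S ∉ chart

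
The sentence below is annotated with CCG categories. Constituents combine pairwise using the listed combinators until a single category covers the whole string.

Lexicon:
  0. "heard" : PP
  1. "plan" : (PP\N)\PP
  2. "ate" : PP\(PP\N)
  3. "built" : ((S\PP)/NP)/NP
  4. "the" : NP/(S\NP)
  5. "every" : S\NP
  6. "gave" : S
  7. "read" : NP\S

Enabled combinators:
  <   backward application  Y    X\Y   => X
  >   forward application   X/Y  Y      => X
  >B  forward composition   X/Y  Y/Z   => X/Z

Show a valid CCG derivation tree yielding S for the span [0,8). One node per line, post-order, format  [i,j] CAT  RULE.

[0,1] PP  lex  "heard"
[1,2] (PP\N)\PP  lex  "plan"
[0,2] PP\N  <  k=1
[2,3] PP\(PP\N)  lex  "ate"
[0,3] PP  <  k=2
[3,4] ((S\PP)/NP)/NP  lex  "built"
[4,5] NP/(S\NP)  lex  "the"
[5,6] S\NP  lex  "every"
[4,6] NP  >  k=5
[3,6] (S\PP)/NP  >  k=4
[6,7] S  lex  "gave"
[7,8] NP\S  lex  "read"
[6,8] NP  <  k=7
[3,8] S\PP  >  k=6
[0,8] S  <  k=3

[0,8] S   <
  [0,3] PP   <
    [0,2] PP\N   <
      [0,1] "heard" : PP
      [1,2] "plan" : (PP\N)\PP
    [2,3] "ate" : PP\(PP\N)
  [3,8] S\PP   >
    [3,6] (S\PP)/NP   >
      [3,4] "built" : ((S\PP)/NP)/NP
      [4,6] NP   >
        [4,5] "the" : NP/(S\NP)
        [5,6] "every" : S\NP
    [6,8] NP   <
      [6,7] "gave" : S
      [7,8] "read" : NP\S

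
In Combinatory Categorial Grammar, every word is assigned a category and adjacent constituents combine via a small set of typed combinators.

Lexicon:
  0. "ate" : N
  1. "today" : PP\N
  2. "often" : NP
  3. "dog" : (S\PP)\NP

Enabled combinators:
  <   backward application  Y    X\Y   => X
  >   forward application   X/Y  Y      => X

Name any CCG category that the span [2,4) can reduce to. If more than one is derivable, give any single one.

S\PP

[0,4] S   <
  [0,2] PP   <
    [0,1] "ate" : N
    [1,2] "today" : PP\N
  [2,4] S\PP   <
    [2,3] "often" : NP
    [3,4] "dog" : (S\PP)\NP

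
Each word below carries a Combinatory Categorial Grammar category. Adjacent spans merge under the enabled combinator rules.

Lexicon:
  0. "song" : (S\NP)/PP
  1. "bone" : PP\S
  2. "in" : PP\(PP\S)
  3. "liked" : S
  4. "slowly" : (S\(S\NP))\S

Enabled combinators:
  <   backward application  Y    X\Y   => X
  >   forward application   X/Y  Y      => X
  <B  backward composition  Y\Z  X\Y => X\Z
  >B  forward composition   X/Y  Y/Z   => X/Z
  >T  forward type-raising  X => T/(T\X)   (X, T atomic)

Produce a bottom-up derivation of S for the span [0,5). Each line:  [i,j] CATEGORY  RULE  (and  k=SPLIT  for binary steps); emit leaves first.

[0,1] (S\NP)/PP  lex  "song"
[1,2] PP\S  lex  "bone"
[2,3] PP\(PP\S)  lex  "in"
[1,3] PP  <  k=2
[0,3] S\NP  >  k=1
[3,4] S  lex  "liked"
[4,5] (S\(S\NP))\S  lex  "slowly"
[3,5] S\(S\NP)  <  k=4
[0,5] S  <  k=3

[0,5] S   <
  [0,3] S\NP   >
    [0,1] "song" : (S\NP)/PP
    [1,3] PP   <
      [1,2] "bone" : PP\S
      [2,3] "in" : PP\(PP\S)
  [3,5] S\(S\NP)   <
    [3,4] "liked" : S
    [4,5] "slowly" : (S\(S\NP))\S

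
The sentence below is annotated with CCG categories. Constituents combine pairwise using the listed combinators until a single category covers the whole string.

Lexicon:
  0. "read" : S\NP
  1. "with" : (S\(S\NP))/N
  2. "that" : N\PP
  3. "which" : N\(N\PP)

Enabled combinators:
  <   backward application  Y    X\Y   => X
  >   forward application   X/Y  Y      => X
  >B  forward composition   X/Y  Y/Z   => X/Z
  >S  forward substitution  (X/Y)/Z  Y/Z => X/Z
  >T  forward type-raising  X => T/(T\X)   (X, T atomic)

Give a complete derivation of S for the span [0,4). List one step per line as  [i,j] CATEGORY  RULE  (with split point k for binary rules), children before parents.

[0,1] S\NP  lex  "read"
[1,2] (S\(S\NP))/N  lex  "with"
[2,3] N\PP  lex  "that"
[3,4] N\(N\PP)  lex  "which"
[2,4] N  <  k=3
[1,4] S\(S\NP)  >  k=2
[0,4] S  <  k=1

[0,4] S   <
  [0,1] "read" : S\NP
  [1,4] S\(S\NP)   >
    [1,2] "with" : (S\(S\NP))/N
    [2,4] N   <
      [2,3] "that" : N\PP
      [3,4] "which" : N\(N\PP)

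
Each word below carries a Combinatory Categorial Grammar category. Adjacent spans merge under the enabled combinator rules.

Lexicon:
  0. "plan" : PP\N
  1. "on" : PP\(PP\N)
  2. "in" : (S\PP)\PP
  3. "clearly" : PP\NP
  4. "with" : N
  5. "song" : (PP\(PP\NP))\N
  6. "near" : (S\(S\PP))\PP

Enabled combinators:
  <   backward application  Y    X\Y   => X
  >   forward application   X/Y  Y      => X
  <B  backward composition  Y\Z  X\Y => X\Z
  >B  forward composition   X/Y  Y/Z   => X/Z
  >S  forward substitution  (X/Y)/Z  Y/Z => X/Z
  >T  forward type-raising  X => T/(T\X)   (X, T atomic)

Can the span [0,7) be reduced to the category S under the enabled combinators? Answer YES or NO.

[0,7] S   <
  [0,3] S\PP   <
    [0,2] PP   <
      [0,1] "plan" : PP\N
      [1,2] "on" : PP\(PP\N)
    [2,3] "in" : (S\PP)\PP
  [3,7] S\(S\PP)   <
    [3,6] PP   <
      [3,4] "clearly" : PP\NP
      [4,6] PP\(PP\NP)   <
        [4,5] "with" : N
        [5,6] "song" : (PP\(PP\NP))\N
    [6,7] "near" : (S\(S\PP))\PP

YES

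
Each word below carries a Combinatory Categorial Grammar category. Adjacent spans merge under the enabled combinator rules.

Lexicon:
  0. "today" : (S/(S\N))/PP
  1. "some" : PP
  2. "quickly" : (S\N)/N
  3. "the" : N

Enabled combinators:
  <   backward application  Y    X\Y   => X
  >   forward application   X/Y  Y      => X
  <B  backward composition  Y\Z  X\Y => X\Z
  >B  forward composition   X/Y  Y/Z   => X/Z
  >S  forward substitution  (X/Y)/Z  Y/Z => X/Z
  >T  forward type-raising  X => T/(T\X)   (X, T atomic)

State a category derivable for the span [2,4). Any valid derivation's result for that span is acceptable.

[0,4] S   >
  [0,2] S/(S\N)   >
    [0,1] "today" : (S/(S\N))/PP
    [1,2] "some" : PP
  [2,4] S\N   >
    [2,3] "quickly" : (S\N)/N
    [3,4] "the" : N

S\N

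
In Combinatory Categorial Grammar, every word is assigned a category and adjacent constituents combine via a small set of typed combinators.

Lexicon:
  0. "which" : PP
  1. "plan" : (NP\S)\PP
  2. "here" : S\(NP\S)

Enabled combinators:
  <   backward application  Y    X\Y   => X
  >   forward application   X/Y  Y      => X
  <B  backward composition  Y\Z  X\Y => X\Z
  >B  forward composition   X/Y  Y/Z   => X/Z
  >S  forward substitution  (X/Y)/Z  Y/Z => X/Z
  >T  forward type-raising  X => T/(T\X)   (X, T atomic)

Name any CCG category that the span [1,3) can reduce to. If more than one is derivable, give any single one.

S\PP

[0,3] S   >
  [0,1] S/(S\PP)   >T
    [0,1] "which" : PP
  [1,3] S\PP   <B
    [1,2] "plan" : (NP\S)\PP
    [2,3] "here" : S\(NP\S)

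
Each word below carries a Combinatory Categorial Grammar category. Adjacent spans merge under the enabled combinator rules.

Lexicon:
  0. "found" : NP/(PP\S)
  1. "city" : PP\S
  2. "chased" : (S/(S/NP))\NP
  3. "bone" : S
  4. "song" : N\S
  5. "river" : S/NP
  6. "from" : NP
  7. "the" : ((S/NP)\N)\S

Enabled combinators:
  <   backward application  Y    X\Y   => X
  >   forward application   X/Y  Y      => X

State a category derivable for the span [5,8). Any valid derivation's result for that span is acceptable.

(S/NP)\N

[0,8] S   >
  [0,3] S/(S/NP)   <
    [0,2] NP   >
      [0,1] "found" : NP/(PP\S)
      [1,2] "city" : PP\S
    [2,3] "chased" : (S/(S/NP))\NP
  [3,8] S/NP   <
    [3,5] N   <
      [3,4] "bone" : S
      [4,5] "song" : N\S
    [5,8] (S/NP)\N   <
      [5,7] S   >
        [5,6] "river" : S/NP
        [6,7] "from" : NP
      [7,8] "the" : ((S/NP)\N)\S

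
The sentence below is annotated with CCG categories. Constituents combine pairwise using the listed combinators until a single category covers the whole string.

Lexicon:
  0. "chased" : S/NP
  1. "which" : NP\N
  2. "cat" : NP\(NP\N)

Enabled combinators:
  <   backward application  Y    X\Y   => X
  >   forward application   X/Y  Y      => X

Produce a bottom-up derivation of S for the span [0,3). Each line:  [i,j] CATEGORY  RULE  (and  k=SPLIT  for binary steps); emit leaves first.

[0,3] S   >
  [0,1] "chased" : S/NP
  [1,3] NP   <
    [1,2] "which" : NP\N
    [2,3] "cat" : NP\(NP\N)

[0,1] S/NP  lex  "chased"
[1,2] NP\N  lex  "which"
[2,3] NP\(NP\N)  lex  "cat"
[1,3] NP  <  k=2
[0,3] S  >  k=1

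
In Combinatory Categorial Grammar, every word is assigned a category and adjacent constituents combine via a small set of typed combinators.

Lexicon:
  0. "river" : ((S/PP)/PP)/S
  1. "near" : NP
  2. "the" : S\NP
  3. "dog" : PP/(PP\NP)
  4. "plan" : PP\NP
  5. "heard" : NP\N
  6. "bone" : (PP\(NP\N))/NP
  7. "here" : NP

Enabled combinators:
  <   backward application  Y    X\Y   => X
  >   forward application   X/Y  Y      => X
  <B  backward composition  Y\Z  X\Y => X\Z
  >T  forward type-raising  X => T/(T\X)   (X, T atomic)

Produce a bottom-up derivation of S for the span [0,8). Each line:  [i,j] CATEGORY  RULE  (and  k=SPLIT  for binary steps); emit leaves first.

[0,8] S   >
  [0,5] S/PP   >
    [0,3] (S/PP)/PP   >
      [0,1] "river" : ((S/PP)/PP)/S
      [1,3] S   >
        [1,2] S/(S\NP)   >T
          [1,2] "near" : NP
        [2,3] "the" : S\NP
    [3,5] PP   >
      [3,4] "dog" : PP/(PP\NP)
      [4,5] "plan" : PP\NP
  [5,8] PP   <
    [5,6] "heard" : NP\N
    [6,8] PP\(NP\N)   >
      [6,7] "bone" : (PP\(NP\N))/NP
      [7,8] "here" : NP

[0,1] ((S/PP)/PP)/S  lex  "river"
[1,2] NP  lex  "near"
[1,2] S/(S\NP)  >T
[2,3] S\NP  lex  "the"
[1,3] S  >  k=2
[0,3] (S/PP)/PP  >  k=1
[3,4] PP/(PP\NP)  lex  "dog"
[4,5] PP\NP  lex  "plan"
[3,5] PP  >  k=4
[0,5] S/PP  >  k=3
[5,6] NP\N  lex  "heard"
[6,7] (PP\(NP\N))/NP  lex  "bone"
[7,8] NP  lex  "here"
[6,8] PP\(NP\N)  >  k=7
[5,8] PP  <  k=6
[0,8] S  >  k=5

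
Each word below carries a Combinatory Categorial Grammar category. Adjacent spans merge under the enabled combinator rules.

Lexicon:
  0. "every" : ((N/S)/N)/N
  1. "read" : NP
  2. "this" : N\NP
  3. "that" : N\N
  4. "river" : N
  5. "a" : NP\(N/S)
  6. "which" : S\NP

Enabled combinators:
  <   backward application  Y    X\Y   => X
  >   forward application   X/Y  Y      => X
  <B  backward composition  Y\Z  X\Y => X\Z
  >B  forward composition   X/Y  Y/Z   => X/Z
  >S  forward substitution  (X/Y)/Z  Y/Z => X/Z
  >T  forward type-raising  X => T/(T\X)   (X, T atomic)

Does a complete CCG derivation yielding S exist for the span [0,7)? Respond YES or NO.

YES

[0,7] S   <
  [0,6] NP   <
    [0,5] N/S   >
      [0,4] (N/S)/N   >
        [0,1] "every" : ((N/S)/N)/N
        [1,4] N   >
          [1,2] N/(N\NP)   >T
            [1,2] "read" : NP
          [2,4] N\NP   <B
            [2,3] "this" : N\NP
            [3,4] "that" : N\N
      [4,5] "river" : N
    [5,6] "a" : NP\(N/S)
  [6,7] "which" : S\NP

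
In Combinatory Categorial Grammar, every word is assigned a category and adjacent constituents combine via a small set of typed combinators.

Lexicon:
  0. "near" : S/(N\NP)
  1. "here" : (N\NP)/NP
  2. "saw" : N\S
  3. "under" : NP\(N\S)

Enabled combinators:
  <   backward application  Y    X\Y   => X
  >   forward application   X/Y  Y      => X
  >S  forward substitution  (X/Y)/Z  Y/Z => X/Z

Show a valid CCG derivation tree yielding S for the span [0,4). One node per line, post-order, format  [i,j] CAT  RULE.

[0,1] S/(N\NP)  lex  "near"
[1,2] (N\NP)/NP  lex  "here"
[2,3] N\S  lex  "saw"
[3,4] NP\(N\S)  lex  "under"
[2,4] NP  <  k=3
[1,4] N\NP  >  k=2
[0,4] S  >  k=1

[0,4] S   >
  [0,1] "near" : S/(N\NP)
  [1,4] N\NP   >
    [1,2] "here" : (N\NP)/NP
    [2,4] NP   <
      [2,3] "saw" : N\S
      [3,4] "under" : NP\(N\S)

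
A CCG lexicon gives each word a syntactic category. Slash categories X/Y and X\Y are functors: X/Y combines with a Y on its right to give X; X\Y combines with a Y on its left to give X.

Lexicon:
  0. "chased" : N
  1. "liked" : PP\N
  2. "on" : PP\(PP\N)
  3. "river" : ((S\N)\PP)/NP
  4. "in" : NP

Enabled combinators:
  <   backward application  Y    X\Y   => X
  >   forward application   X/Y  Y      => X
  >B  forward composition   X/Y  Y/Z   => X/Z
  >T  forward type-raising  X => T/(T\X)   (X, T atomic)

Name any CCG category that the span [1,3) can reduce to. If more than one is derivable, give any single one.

PP

[0,5] S   >
  [0,1] S/(S\N)   >T
    [0,1] "chased" : N
  [1,5] S\N   <
    [1,3] PP   <
      [1,2] "liked" : PP\N
      [2,3] "on" : PP\(PP\N)
    [3,5] (S\N)\PP   >
      [3,4] "river" : ((S\N)\PP)/NP
      [4,5] "in" : NP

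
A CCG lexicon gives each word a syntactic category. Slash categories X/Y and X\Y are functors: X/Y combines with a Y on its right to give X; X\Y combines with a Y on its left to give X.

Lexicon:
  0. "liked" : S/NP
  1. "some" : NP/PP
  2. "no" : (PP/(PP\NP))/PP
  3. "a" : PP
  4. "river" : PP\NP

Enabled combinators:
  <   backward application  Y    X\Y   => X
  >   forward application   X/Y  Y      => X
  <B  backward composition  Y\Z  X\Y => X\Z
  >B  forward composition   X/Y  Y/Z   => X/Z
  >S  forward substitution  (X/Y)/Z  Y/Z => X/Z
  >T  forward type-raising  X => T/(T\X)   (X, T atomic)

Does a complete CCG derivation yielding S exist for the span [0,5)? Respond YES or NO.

[0,5] S   >
  [0,1] "liked" : S/NP
  [1,5] NP   >
    [1,2] "some" : NP/PP
    [2,5] PP   >
      [2,4] PP/(PP\NP)   >
        [2,3] "no" : (PP/(PP\NP))/PP
        [3,4] "a" : PP
      [4,5] "river" : PP\NP

YES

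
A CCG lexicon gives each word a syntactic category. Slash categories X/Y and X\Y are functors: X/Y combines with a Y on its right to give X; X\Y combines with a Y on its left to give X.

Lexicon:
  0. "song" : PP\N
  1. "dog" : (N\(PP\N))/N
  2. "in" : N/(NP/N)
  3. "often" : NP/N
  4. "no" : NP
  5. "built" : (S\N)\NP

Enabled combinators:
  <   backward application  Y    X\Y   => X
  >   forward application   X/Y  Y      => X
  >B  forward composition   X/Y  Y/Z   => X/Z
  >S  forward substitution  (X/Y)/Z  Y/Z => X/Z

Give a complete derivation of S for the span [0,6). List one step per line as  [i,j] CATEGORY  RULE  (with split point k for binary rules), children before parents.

[0,1] PP\N  lex  "song"
[1,2] (N\(PP\N))/N  lex  "dog"
[2,3] N/(NP/N)  lex  "in"
[3,4] NP/N  lex  "often"
[2,4] N  >  k=3
[1,4] N\(PP\N)  >  k=2
[0,4] N  <  k=1
[4,5] NP  lex  "no"
[5,6] (S\N)\NP  lex  "built"
[4,6] S\N  <  k=5
[0,6] S  <  k=4

[0,6] S   <
  [0,4] N   <
    [0,1] "song" : PP\N
    [1,4] N\(PP\N)   >
      [1,2] "dog" : (N\(PP\N))/N
      [2,4] N   >
        [2,3] "in" : N/(NP/N)
        [3,4] "often" : NP/N
  [4,6] S\N   <
    [4,5] "no" : NP
    [5,6] "built" : (S\N)\NP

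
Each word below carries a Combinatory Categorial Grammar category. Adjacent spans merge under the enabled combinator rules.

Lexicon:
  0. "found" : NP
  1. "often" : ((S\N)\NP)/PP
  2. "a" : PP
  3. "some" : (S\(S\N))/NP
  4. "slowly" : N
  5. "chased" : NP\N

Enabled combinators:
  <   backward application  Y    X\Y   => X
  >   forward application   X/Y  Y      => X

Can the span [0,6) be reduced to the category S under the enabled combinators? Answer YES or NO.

YES

[0,6] S   <
  [0,3] S\N   <
    [0,1] "found" : NP
    [1,3] (S\N)\NP   >
      [1,2] "often" : ((S\N)\NP)/PP
      [2,3] "a" : PP
  [3,6] S\(S\N)   >
    [3,4] "some" : (S\(S\N))/NP
    [4,6] NP   <
      [4,5] "slowly" : N
      [5,6] "chased" : NP\N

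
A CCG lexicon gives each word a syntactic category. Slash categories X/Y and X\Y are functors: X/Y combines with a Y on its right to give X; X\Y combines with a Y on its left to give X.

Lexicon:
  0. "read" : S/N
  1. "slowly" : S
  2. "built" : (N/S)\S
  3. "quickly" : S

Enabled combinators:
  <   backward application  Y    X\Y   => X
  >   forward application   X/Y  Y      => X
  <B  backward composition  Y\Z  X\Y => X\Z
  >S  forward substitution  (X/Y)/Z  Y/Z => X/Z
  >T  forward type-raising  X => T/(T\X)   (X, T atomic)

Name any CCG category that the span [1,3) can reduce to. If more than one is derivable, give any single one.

N/S

[0,4] S   >
  [0,1] "read" : S/N
  [1,4] N   >
    [1,3] N/S   <
      [1,2] "slowly" : S
      [2,3] "built" : (N/S)\S
    [3,4] "quickly" : S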